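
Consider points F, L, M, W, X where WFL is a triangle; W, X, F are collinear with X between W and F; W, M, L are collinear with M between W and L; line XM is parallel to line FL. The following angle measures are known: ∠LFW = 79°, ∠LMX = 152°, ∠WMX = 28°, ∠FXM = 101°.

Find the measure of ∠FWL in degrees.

1. ∠MXW = 79°  [XM∥FL, corresponding at X]
2. ∠MWX = 73°  [△WXM]
3. ∠FWL = 73°  [X on WF, M on WL]

∠FWL = 73°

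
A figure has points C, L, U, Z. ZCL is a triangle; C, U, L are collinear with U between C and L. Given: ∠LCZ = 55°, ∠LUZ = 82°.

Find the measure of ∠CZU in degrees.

∠CZU = 27°

1. ∠UCZ = 55°  [U on ray CL]
2. ∠CUZ = 98°  [linear pair at U on CL]
3. ∠CZU = 27°  [△ZCU]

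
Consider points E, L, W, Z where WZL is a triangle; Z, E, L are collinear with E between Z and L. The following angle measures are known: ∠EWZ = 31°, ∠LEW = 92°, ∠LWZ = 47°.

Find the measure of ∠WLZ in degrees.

1. ∠WEZ = 88°  [linear pair at E on ZL]
2. ∠EZW = 61°  [△WZE]
3. ∠LZW = 61°  [E on ray ZL]
4. ∠WLZ = 72°  [△WZL]

∠WLZ = 72°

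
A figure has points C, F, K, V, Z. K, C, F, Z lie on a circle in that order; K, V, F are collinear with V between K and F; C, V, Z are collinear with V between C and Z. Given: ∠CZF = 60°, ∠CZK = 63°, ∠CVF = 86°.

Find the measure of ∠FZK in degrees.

∠FZK = 123°

1. ∠CKF = 60°  [same arc CF]
2. ∠CFK = 63°  [same arc KC]
3. ∠FCK = 57°  [△KCF]
4. ∠FZK = 123°  [cyclic KCFZ, opposite ∠C+∠Z]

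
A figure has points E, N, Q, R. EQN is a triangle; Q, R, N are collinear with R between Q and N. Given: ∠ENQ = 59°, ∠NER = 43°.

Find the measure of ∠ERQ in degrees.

1. ∠ENR = 59°  [R on ray NQ]
2. ∠ERN = 78°  [△ERN]
3. ∠ERQ = 102°  [linear pair at R on QN]

∠ERQ = 102°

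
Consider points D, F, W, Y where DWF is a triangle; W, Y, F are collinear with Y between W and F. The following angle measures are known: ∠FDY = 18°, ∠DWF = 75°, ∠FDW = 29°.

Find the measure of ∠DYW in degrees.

∠DYW = 94°

1. ∠DFW = 76°  [△DWF]
2. ∠DFY = 76°  [Y on ray FW]
3. ∠DYF = 86°  [△DYF]
4. ∠DYW = 94°  [linear pair at Y on WF]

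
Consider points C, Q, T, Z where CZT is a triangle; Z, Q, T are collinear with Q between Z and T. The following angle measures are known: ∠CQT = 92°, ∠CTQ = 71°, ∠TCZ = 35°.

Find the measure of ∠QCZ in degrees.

1. ∠CQZ = 88°  [linear pair at Q on ZT]
2. ∠CTZ = 71°  [Q on ray TZ]
3. ∠CZT = 74°  [△CZT]
4. ∠CZQ = 74°  [Q on ray ZT]
5. ∠QCZ = 18°  [△CZQ]

∠QCZ = 18°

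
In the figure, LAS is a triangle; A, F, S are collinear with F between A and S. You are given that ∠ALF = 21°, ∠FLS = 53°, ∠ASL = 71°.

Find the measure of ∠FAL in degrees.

1. ∠FSL = 71°  [F on ray SA]
2. ∠LFS = 56°  [△LFS]
3. ∠AFL = 124°  [linear pair at F on AS]
4. ∠FAL = 35°  [△LAF]

∠FAL = 35°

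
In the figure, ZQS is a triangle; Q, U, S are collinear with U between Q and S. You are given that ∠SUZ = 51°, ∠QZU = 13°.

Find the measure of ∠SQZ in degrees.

∠SQZ = 38°

1. ∠QUZ = 129°  [linear pair at U on QS]
2. ∠UQZ = 38°  [△ZQU]
3. ∠SQZ = 38°  [U on ray QS]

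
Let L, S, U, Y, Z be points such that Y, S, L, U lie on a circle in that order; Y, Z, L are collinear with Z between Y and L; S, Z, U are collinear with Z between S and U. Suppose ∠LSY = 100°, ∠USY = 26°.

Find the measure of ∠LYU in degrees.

∠LYU = 74°

1. ∠LUY = 80°  [cyclic YSLU, opposite ∠S+∠U]
2. ∠ULY = 26°  [same arc YU]
3. ∠LYU = 74°  [△YLU]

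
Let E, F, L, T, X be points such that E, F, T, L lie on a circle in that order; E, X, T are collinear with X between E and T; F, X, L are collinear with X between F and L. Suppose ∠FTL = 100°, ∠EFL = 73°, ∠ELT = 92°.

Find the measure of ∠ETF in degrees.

1. ∠FEL = 80°  [cyclic EFTL, opposite ∠E+∠T]
2. ∠ELF = 27°  [△EFL]
3. ∠ETF = 27°  [same arc EF]

∠ETF = 27°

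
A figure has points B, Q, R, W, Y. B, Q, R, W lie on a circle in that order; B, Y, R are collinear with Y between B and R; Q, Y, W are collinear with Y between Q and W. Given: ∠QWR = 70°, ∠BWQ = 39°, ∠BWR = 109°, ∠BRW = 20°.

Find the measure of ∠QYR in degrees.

1. ∠QBR = 70°  [same arc QR]
2. ∠BQW = 20°  [same arc BW]
3. ∠BYQ = 90°  [△BYQ]
4. ∠QYR = 90°  [linear pair at Y on BR]

∠QYR = 90°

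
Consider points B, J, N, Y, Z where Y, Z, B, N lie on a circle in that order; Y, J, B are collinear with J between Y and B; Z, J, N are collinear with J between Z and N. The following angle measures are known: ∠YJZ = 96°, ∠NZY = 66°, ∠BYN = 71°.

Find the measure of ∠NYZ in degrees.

1. ∠BJN = 96°  [vertical angles at J]
2. ∠NBY = 66°  [same arc YN]
3. ∠BZN = 71°  [same arc BN]
4. ∠BNZ = 18°  [△BJN]
5. ∠NBZ = 91°  [△ZBN]
6. ∠NYZ = 89°  [cyclic YZBN, opposite ∠Y+∠B]

∠NYZ = 89°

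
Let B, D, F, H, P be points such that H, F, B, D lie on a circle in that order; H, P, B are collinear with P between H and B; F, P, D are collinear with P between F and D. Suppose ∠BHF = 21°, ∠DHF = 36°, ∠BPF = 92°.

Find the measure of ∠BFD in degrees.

∠BFD = 15°

1. ∠BDF = 21°  [same arc FB]
2. ∠DBF = 144°  [cyclic HFBD, opposite ∠H+∠B]
3. ∠BFD = 15°  [△FBD]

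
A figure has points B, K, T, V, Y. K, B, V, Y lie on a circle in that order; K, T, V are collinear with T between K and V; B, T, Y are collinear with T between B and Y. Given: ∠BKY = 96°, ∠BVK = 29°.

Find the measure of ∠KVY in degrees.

1. ∠BYK = 29°  [same arc KB]
2. ∠KBY = 55°  [△KBY]
3. ∠KVY = 55°  [same arc KY]

∠KVY = 55°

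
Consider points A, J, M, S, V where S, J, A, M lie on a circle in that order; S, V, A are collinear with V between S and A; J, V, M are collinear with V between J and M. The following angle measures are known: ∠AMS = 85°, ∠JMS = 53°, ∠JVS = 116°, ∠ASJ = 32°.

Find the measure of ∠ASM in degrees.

∠ASM = 63°

1. ∠JAS = 53°  [same arc SJ]
2. ∠AVJ = 64°  [linear pair at V on SA]
3. ∠AJM = 63°  [△JVA]
4. ∠ASM = 63°  [same arc AM]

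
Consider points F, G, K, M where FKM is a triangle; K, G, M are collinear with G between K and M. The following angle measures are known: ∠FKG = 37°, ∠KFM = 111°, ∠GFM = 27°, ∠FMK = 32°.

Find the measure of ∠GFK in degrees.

1. ∠FMG = 32°  [G on ray MK]
2. ∠FGM = 121°  [△FGM]
3. ∠FGK = 59°  [linear pair at G on KM]
4. ∠GFK = 84°  [△FKG]

∠GFK = 84°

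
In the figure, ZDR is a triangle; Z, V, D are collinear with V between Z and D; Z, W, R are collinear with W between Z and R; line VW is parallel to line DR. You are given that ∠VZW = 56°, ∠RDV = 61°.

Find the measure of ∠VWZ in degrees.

1. ∠DZR = 56°  [V on ZD, W on ZR]
2. ∠RDZ = 61°  [V on ray DZ]
3. ∠DRZ = 63°  [△ZDR]
4. ∠VWZ = 63°  [VW∥DR, corresponding at W]

∠VWZ = 63°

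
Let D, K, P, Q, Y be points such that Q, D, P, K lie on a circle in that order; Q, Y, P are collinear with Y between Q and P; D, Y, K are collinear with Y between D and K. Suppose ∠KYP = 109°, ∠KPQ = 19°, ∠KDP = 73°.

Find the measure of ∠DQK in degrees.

∠DQK = 125°

1. ∠KYQ = 71°  [linear pair at Y on QP]
2. ∠KDQ = 19°  [same arc QK]
3. ∠KQP = 73°  [same arc PK]
4. ∠DKQ = 36°  [△QYK]
5. ∠DQK = 125°  [△QDK]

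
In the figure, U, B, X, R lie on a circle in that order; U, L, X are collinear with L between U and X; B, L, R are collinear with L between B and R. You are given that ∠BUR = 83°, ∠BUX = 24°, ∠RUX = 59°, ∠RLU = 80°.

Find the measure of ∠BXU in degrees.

∠BXU = 41°

1. ∠RBX = 59°  [same arc XR]
2. ∠BLX = 80°  [vertical angles at L]
3. ∠BXU = 41°  [△BLX]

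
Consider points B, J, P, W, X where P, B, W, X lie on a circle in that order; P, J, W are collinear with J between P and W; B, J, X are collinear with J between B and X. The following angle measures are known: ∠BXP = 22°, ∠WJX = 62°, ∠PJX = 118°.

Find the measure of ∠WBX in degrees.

1. ∠BWP = 22°  [same arc PB]
2. ∠BJW = 118°  [vertical angles at J]
3. ∠WBX = 40°  [△BJW]

∠WBX = 40°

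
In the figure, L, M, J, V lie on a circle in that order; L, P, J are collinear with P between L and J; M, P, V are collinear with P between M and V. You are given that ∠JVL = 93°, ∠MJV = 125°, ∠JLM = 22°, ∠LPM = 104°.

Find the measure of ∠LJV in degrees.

1. ∠JVM = 22°  [same arc MJ]
2. ∠JPV = 104°  [vertical angles at P]
3. ∠LJV = 54°  [△JPV]

∠LJV = 54°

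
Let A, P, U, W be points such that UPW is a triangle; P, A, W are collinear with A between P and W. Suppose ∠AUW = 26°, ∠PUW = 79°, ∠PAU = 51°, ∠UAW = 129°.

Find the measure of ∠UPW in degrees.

1. ∠AWU = 25°  [△UAW]
2. ∠PWU = 25°  [A on ray WP]
3. ∠UPW = 76°  [△UPW]

∠UPW = 76°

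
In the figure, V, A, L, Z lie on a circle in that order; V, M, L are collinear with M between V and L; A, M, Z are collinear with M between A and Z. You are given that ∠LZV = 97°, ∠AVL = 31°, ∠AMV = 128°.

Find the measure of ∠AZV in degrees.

1. ∠LAV = 83°  [cyclic VALZ, opposite ∠A+∠Z]
2. ∠ALV = 66°  [△VAL]
3. ∠AZV = 66°  [same arc VA]

∠AZV = 66°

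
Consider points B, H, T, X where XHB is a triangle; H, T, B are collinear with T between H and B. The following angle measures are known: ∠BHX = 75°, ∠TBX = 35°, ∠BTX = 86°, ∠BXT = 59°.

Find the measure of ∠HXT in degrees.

1. ∠THX = 75°  [T on ray HB]
2. ∠HTX = 94°  [linear pair at T on HB]
3. ∠HXT = 11°  [△XHT]

∠HXT = 11°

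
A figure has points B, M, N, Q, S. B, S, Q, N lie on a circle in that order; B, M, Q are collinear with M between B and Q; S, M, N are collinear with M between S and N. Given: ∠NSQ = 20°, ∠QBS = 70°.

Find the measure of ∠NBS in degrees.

∠NBS = 90°

1. ∠QNS = 70°  [same arc SQ]
2. ∠NQS = 90°  [△SQN]
3. ∠NBS = 90°  [cyclic BSQN, opposite ∠B+∠Q]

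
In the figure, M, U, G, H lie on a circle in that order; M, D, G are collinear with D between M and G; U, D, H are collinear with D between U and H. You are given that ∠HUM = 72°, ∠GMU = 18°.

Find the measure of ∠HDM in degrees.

1. ∠HGM = 72°  [same arc MH]
2. ∠GHU = 18°  [same arc UG]
3. ∠GDH = 90°  [△GDH]
4. ∠HDM = 90°  [linear pair at D on MG]

∠HDM = 90°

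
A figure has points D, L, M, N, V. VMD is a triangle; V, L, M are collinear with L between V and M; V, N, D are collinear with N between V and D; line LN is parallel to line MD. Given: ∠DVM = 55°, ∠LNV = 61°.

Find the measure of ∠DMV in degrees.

1. ∠LVN = 55°  [L on VM, N on VD]
2. ∠NLV = 64°  [△VLN]
3. ∠DMV = 64°  [LN∥MD, corresponding at L]

∠DMV = 64°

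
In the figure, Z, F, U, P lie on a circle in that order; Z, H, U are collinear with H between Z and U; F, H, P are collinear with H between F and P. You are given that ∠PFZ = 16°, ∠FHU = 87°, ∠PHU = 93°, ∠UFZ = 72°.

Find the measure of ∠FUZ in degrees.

1. ∠PUZ = 16°  [same arc ZP]
2. ∠PHZ = 87°  [vertical angles at H]
3. ∠UPZ = 108°  [cyclic ZFUP, opposite ∠F+∠P]
4. ∠PZU = 56°  [△ZUP]
5. ∠FPZ = 37°  [△ZHP]
6. ∠FUZ = 37°  [same arc ZF]

∠FUZ = 37°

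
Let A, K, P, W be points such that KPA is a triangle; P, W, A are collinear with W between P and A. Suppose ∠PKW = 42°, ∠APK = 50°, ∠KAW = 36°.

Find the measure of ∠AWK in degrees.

∠AWK = 92°

1. ∠KPW = 50°  [W on ray PA]
2. ∠KWP = 88°  [△KPW]
3. ∠AWK = 92°  [linear pair at W on PA]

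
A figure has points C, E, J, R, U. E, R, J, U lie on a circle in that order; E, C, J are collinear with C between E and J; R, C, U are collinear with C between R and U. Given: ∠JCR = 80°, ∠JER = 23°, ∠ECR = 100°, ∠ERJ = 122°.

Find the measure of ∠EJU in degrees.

1. ∠JUR = 23°  [same arc RJ]
2. ∠JCU = 100°  [vertical angles at C]
3. ∠EJU = 57°  [△JCU]

∠EJU = 57°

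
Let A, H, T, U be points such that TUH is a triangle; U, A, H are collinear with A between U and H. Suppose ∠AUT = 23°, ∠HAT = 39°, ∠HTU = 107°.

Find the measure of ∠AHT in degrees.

∠AHT = 50°

1. ∠HUT = 23°  [A on ray UH]
2. ∠THU = 50°  [△TUH]
3. ∠AHT = 50°  [A on ray HU]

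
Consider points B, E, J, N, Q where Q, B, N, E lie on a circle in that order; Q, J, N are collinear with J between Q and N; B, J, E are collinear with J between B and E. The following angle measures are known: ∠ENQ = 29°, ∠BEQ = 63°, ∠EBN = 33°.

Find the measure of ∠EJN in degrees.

∠EJN = 96°

1. ∠EQN = 33°  [same arc NE]
2. ∠EJQ = 84°  [△QJE]
3. ∠EJN = 96°  [linear pair at J on QN]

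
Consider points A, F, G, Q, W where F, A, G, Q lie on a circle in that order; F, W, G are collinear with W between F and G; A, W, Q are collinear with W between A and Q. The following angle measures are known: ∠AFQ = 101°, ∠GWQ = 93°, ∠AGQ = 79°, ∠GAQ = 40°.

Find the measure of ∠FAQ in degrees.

∠FAQ = 26°

1. ∠FWQ = 87°  [linear pair at W on FG]
2. ∠GFQ = 40°  [same arc GQ]
3. ∠AQF = 53°  [△FWQ]
4. ∠FAQ = 26°  [△FAQ]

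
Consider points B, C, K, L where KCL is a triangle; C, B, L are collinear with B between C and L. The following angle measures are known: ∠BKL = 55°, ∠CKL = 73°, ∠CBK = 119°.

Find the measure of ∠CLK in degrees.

1. ∠KBL = 61°  [linear pair at B on CL]
2. ∠BLK = 64°  [△KBL]
3. ∠CLK = 64°  [B on ray LC]

∠CLK = 64°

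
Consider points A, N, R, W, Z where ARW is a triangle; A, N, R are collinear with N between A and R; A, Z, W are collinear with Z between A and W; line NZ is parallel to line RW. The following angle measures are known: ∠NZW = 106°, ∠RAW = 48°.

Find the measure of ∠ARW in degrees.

∠ARW = 58°

1. ∠AZN = 74°  [linear pair at Z on AW]
2. ∠NAZ = 48°  [N on AR, Z on AW]
3. ∠ANZ = 58°  [△ANZ]
4. ∠ARW = 58°  [NZ∥RW, corresponding at N]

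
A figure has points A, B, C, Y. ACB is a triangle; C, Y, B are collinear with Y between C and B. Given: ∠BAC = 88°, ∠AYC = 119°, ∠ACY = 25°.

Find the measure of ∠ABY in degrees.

∠ABY = 67°

1. ∠ACB = 25°  [Y on ray CB]
2. ∠ABC = 67°  [△ACB]
3. ∠ABY = 67°  [Y on ray BC]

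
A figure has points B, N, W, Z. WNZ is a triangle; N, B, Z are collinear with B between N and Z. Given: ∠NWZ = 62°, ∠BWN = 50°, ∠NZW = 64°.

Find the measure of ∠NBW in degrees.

1. ∠WNZ = 54°  [△WNZ]
2. ∠BNW = 54°  [B on ray NZ]
3. ∠NBW = 76°  [△WNB]

∠NBW = 76°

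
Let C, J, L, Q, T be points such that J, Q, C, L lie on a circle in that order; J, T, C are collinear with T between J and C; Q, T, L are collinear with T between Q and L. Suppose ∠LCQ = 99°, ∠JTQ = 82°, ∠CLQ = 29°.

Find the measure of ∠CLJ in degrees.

1. ∠CQL = 52°  [△QCL]
2. ∠CTL = 82°  [vertical angles at T]
3. ∠JCL = 69°  [△CTL]
4. ∠CJL = 52°  [same arc CL]
5. ∠CLJ = 59°  [△JCL]

∠CLJ = 59°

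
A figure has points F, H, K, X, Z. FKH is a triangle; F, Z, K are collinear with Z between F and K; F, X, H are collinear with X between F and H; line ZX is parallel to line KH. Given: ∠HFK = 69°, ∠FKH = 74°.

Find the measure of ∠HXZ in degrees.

1. ∠FHK = 37°  [△FKH]
2. ∠FXZ = 37°  [ZX∥KH, corresponding at X]
3. ∠HXZ = 143°  [linear pair at X on FH]

∠HXZ = 143°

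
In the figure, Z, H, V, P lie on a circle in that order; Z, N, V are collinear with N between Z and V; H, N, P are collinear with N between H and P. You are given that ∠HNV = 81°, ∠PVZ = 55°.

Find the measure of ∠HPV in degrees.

1. ∠PNZ = 81°  [vertical angles at N]
2. ∠PNV = 99°  [linear pair at N on ZV]
3. ∠HPV = 26°  [△VNP]

∠HPV = 26°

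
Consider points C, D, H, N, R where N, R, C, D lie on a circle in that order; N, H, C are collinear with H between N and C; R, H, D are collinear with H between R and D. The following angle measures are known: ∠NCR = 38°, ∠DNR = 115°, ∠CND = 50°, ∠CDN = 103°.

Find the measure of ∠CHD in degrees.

1. ∠DCR = 65°  [cyclic NRCD, opposite ∠N+∠C]
2. ∠CRD = 50°  [same arc CD]
3. ∠DCN = 27°  [△NCD]
4. ∠CDR = 65°  [△RCD]
5. ∠CHD = 88°  [△CHD]

∠CHD = 88°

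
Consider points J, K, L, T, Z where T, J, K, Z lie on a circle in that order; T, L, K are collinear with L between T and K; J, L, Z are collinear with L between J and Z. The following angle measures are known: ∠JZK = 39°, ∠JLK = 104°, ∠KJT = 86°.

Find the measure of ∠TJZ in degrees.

1. ∠JTK = 39°  [same arc JK]
2. ∠JLT = 76°  [linear pair at L on TK]
3. ∠TJZ = 65°  [△TLJ]

∠TJZ = 65°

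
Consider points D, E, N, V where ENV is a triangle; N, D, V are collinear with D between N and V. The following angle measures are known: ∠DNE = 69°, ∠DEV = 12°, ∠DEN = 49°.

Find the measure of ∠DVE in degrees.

∠DVE = 50°

1. ∠EDN = 62°  [△END]
2. ∠EDV = 118°  [linear pair at D on NV]
3. ∠DVE = 50°  [△EDV]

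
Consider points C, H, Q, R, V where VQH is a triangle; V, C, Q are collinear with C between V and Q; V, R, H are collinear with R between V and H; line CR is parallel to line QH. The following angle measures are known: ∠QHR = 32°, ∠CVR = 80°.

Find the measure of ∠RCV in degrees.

∠RCV = 68°

1. ∠QHV = 32°  [R on ray HV]
2. ∠HVQ = 80°  [C on VQ, R on VH]
3. ∠HQV = 68°  [△VQH]
4. ∠RCV = 68°  [CR∥QH, corresponding at C]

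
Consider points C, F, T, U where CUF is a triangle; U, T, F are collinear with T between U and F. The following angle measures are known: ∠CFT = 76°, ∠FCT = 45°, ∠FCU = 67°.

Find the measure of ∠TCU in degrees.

∠TCU = 22°

1. ∠CTF = 59°  [△CTF]
2. ∠CFU = 76°  [T on ray FU]
3. ∠CUF = 37°  [△CUF]
4. ∠CTU = 121°  [linear pair at T on UF]
5. ∠CUT = 37°  [T on ray UF]
6. ∠TCU = 22°  [△CUT]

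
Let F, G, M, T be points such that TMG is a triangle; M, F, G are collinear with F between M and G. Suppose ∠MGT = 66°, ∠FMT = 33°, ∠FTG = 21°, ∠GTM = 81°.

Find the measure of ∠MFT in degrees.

∠MFT = 87°

1. ∠FGT = 66°  [F on ray GM]
2. ∠GFT = 93°  [△TFG]
3. ∠MFT = 87°  [linear pair at F on MG]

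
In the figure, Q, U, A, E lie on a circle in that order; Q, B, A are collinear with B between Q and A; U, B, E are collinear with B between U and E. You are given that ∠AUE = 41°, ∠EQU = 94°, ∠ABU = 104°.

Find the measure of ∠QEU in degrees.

∠QEU = 35°

1. ∠AQE = 41°  [same arc AE]
2. ∠EBQ = 104°  [vertical angles at B]
3. ∠QEU = 35°  [△QBE]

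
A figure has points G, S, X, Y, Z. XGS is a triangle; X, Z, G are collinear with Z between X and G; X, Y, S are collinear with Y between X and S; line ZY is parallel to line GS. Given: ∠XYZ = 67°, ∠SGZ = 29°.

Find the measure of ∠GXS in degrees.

1. ∠GSX = 67°  [ZY∥GS, corresponding at Y]
2. ∠SGX = 29°  [Z on ray GX]
3. ∠GXS = 84°  [△XGS]

∠GXS = 84°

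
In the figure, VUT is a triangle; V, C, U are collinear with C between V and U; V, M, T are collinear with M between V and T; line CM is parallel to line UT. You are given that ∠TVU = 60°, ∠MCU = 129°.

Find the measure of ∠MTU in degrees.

∠MTU = 69°

1. ∠CVM = 60°  [C on VU, M on VT]
2. ∠MCV = 51°  [linear pair at C on VU]
3. ∠CMV = 69°  [△VCM]
4. ∠CMT = 111°  [linear pair at M on VT]
5. ∠MTU = 69°  [CM∥UT, co-interior at T–M]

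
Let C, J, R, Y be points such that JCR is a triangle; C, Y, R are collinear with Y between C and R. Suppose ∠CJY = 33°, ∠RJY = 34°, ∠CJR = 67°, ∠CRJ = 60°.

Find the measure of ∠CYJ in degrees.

1. ∠JCR = 53°  [△JCR]
2. ∠JCY = 53°  [Y on ray CR]
3. ∠CYJ = 94°  [△JCY]

∠CYJ = 94°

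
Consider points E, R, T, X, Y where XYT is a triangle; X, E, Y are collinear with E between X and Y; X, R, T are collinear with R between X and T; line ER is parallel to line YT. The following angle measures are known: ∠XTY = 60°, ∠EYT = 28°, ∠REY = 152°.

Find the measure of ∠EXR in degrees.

1. ∠ERX = 60°  [ER∥YT, corresponding at R]
2. ∠REX = 28°  [linear pair at E on XY]
3. ∠EXR = 92°  [△XER]

∠EXR = 92°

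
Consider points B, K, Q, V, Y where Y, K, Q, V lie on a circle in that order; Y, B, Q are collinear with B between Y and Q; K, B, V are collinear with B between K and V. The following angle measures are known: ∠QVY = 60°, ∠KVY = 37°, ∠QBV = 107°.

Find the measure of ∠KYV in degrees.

1. ∠QKY = 120°  [cyclic YKQV, opposite ∠K+∠V]
2. ∠KQY = 37°  [same arc YK]
3. ∠KBY = 107°  [vertical angles at B]
4. ∠KYQ = 23°  [△YKQ]
5. ∠VKY = 50°  [△YBK]
6. ∠KYV = 93°  [△YKV]

∠KYV = 93°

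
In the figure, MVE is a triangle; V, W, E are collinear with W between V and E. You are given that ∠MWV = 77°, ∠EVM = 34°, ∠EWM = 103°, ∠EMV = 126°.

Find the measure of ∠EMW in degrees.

1. ∠MEV = 20°  [△MVE]
2. ∠MEW = 20°  [W on ray EV]
3. ∠EMW = 57°  [△MWE]

∠EMW = 57°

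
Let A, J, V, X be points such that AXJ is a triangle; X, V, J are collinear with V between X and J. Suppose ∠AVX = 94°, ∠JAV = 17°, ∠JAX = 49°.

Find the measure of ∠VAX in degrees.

1. ∠AVJ = 86°  [linear pair at V on XJ]
2. ∠AJV = 77°  [△AVJ]
3. ∠AJX = 77°  [V on ray JX]
4. ∠AXJ = 54°  [△AXJ]
5. ∠AXV = 54°  [V on ray XJ]
6. ∠VAX = 32°  [△AXV]

∠VAX = 32°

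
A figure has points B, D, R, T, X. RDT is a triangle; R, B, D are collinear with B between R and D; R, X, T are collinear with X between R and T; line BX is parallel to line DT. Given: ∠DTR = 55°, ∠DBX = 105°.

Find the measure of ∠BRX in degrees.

∠BRX = 50°

1. ∠BXR = 55°  [BX∥DT, corresponding at X]
2. ∠RBX = 75°  [linear pair at B on RD]
3. ∠BRX = 50°  [△RBX]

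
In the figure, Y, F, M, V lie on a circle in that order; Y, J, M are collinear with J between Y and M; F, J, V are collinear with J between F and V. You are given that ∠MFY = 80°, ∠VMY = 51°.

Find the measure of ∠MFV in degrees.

∠MFV = 29°

1. ∠MVY = 100°  [cyclic YFMV, opposite ∠F+∠V]
2. ∠MYV = 29°  [△YMV]
3. ∠MFV = 29°  [same arc MV]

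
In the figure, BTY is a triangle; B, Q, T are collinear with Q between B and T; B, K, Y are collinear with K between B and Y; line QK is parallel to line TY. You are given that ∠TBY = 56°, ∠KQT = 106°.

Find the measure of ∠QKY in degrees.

∠QKY = 130°

1. ∠KBQ = 56°  [Q on BT, K on BY]
2. ∠BQK = 74°  [linear pair at Q on BT]
3. ∠BKQ = 50°  [△BQK]
4. ∠QKY = 130°  [linear pair at K on BY]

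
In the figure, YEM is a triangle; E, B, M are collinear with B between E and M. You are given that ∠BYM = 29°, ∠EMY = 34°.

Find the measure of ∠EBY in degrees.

∠EBY = 63°

1. ∠BMY = 34°  [B on ray ME]
2. ∠MBY = 117°  [△YBM]
3. ∠EBY = 63°  [linear pair at B on EM]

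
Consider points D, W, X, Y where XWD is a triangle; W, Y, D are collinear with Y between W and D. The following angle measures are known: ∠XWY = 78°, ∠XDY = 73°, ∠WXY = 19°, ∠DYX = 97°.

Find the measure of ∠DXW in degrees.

∠DXW = 29°

1. ∠DWX = 78°  [Y on ray WD]
2. ∠WDX = 73°  [Y on ray DW]
3. ∠DXW = 29°  [△XWD]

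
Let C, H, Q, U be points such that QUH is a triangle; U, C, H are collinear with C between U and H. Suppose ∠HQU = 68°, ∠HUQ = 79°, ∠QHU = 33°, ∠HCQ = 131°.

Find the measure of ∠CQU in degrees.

1. ∠CUQ = 79°  [C on ray UH]
2. ∠QCU = 49°  [linear pair at C on UH]
3. ∠CQU = 52°  [△QUC]

∠CQU = 52°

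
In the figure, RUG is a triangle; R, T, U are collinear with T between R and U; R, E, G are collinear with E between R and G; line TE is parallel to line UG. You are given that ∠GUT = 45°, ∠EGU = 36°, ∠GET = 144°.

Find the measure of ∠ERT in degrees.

1. ∠GUR = 45°  [T on ray UR]
2. ∠RET = 36°  [linear pair at E on RG]
3. ∠ETR = 45°  [TE∥UG, corresponding at T]
4. ∠ERT = 99°  [△RTE]

∠ERT = 99°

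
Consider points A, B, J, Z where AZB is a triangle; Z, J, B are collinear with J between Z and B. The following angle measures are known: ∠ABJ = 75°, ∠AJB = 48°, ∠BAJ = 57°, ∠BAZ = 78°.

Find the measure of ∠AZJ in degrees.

∠AZJ = 27°

1. ∠ABZ = 75°  [J on ray BZ]
2. ∠AZB = 27°  [△AZB]
3. ∠AZJ = 27°  [J on ray ZB]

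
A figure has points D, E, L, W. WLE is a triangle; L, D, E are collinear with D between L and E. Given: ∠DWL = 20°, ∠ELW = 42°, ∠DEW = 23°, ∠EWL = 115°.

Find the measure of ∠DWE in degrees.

∠DWE = 95°

1. ∠DLW = 42°  [D on ray LE]
2. ∠LDW = 118°  [△WLD]
3. ∠EDW = 62°  [linear pair at D on LE]
4. ∠DWE = 95°  [△WDE]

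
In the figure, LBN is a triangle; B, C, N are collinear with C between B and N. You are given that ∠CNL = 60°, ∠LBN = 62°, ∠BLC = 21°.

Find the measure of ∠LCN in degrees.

∠LCN = 83°

1. ∠CBL = 62°  [C on ray BN]
2. ∠BCL = 97°  [△LBC]
3. ∠LCN = 83°  [linear pair at C on BN]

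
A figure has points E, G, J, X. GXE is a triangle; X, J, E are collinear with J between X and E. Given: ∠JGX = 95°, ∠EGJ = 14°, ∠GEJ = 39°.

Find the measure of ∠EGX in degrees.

1. ∠EJG = 127°  [△GJE]
2. ∠GEX = 39°  [J on ray EX]
3. ∠GJX = 53°  [linear pair at J on XE]
4. ∠GXJ = 32°  [△GXJ]
5. ∠EXG = 32°  [J on ray XE]
6. ∠EGX = 109°  [△GXE]

∠EGX = 109°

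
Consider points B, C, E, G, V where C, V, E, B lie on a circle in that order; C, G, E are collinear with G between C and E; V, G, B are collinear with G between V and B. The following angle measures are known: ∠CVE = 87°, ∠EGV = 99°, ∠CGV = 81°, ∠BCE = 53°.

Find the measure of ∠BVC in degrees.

∠BVC = 34°

1. ∠CBE = 93°  [cyclic CVEB, opposite ∠V+∠B]
2. ∠BEC = 34°  [△CEB]
3. ∠BVC = 34°  [same arc CB]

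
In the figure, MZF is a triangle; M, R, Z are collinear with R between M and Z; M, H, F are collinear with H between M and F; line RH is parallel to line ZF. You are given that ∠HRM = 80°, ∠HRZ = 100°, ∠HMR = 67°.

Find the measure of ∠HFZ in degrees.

1. ∠MHR = 33°  [△MRH]
2. ∠FHR = 147°  [linear pair at H on MF]
3. ∠HFZ = 33°  [RH∥ZF, co-interior at F–H]

∠HFZ = 33°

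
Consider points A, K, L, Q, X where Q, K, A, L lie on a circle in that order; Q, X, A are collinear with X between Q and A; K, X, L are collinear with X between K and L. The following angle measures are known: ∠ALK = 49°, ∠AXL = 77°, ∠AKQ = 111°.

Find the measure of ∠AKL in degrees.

∠AKL = 57°

1. ∠AQK = 49°  [same arc KA]
2. ∠KXQ = 77°  [vertical angles at X]
3. ∠KAQ = 20°  [△QKA]
4. ∠AXK = 103°  [linear pair at X on QA]
5. ∠AKL = 57°  [△KXA]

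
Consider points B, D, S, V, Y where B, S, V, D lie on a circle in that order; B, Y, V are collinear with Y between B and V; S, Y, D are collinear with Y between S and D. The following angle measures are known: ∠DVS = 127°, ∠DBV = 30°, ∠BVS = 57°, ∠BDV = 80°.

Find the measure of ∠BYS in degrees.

1. ∠DSV = 30°  [same arc VD]
2. ∠SYV = 93°  [△SYV]
3. ∠BYS = 87°  [linear pair at Y on BV]

∠BYS = 87°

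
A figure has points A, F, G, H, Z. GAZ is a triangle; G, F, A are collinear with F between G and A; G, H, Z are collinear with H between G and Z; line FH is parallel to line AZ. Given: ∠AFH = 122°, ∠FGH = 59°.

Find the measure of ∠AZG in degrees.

∠AZG = 63°

1. ∠GFH = 58°  [linear pair at F on GA]
2. ∠FHG = 63°  [△GFH]
3. ∠AZG = 63°  [FH∥AZ, corresponding at H]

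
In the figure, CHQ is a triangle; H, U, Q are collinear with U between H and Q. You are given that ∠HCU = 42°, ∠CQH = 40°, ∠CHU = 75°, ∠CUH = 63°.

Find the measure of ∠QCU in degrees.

1. ∠CQU = 40°  [U on ray QH]
2. ∠CUQ = 117°  [linear pair at U on HQ]
3. ∠QCU = 23°  [△CUQ]

∠QCU = 23°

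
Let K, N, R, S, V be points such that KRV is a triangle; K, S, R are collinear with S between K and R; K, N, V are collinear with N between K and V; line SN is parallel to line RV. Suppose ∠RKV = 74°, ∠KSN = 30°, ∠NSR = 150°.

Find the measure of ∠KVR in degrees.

∠KVR = 76°

1. ∠NKS = 74°  [S on KR, N on KV]
2. ∠KNS = 76°  [△KSN]
3. ∠KVR = 76°  [SN∥RV, corresponding at N]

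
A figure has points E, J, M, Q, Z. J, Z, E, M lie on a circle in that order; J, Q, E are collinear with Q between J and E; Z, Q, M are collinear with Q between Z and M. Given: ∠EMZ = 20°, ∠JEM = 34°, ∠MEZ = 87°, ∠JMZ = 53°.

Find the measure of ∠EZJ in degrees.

∠EZJ = 107°

1. ∠EJZ = 20°  [same arc ZE]
2. ∠JEZ = 53°  [same arc JZ]
3. ∠EZJ = 107°  [△JZE]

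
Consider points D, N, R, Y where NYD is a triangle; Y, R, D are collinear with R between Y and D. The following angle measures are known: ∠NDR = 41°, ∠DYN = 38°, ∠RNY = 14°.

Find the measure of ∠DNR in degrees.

1. ∠NYR = 38°  [R on ray YD]
2. ∠NRY = 128°  [△NYR]
3. ∠DRN = 52°  [linear pair at R on YD]
4. ∠DNR = 87°  [△NRD]

∠DNR = 87°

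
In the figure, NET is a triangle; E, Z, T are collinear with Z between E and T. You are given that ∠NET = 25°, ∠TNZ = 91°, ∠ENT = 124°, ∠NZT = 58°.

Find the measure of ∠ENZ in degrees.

1. ∠NEZ = 25°  [Z on ray ET]
2. ∠EZN = 122°  [linear pair at Z on ET]
3. ∠ENZ = 33°  [△NEZ]

∠ENZ = 33°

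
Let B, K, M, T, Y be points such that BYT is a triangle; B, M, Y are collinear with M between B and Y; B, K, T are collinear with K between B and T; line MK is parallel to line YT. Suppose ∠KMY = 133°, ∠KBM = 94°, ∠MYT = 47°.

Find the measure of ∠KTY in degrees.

1. ∠BMK = 47°  [linear pair at M on BY]
2. ∠BKM = 39°  [△BMK]
3. ∠MKT = 141°  [linear pair at K on BT]
4. ∠KTY = 39°  [MK∥YT, co-interior at T–K]

∠KTY = 39°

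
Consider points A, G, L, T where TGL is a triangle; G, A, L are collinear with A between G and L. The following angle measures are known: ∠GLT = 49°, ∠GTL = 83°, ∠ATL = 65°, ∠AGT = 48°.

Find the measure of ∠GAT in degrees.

∠GAT = 114°

1. ∠ALT = 49°  [A on ray LG]
2. ∠LAT = 66°  [△TAL]
3. ∠GAT = 114°  [linear pair at A on GL]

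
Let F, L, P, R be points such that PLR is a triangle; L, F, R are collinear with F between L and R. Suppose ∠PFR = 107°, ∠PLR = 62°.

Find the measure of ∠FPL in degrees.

∠FPL = 45°

1. ∠LFP = 73°  [linear pair at F on LR]
2. ∠FLP = 62°  [F on ray LR]
3. ∠FPL = 45°  [△PLF]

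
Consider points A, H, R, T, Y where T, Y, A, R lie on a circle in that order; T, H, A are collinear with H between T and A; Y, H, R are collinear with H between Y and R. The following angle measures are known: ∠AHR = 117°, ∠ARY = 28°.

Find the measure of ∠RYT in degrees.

∠RYT = 35°

1. ∠THY = 117°  [vertical angles at H]
2. ∠ATY = 28°  [same arc YA]
3. ∠RYT = 35°  [△THY]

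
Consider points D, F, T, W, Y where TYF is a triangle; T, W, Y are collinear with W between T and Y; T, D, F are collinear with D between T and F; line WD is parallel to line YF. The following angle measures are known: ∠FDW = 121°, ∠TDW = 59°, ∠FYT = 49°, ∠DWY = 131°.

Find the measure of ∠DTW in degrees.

1. ∠TFY = 59°  [WD∥YF, corresponding at D]
2. ∠FTY = 72°  [△TYF]
3. ∠DTW = 72°  [W on TY, D on TF]

∠DTW = 72°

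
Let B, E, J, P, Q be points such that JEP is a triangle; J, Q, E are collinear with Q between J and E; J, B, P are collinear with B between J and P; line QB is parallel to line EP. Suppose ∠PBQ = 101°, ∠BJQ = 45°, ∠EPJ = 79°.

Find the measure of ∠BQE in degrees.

1. ∠JBQ = 79°  [linear pair at B on JP]
2. ∠BQJ = 56°  [△JQB]
3. ∠BQE = 124°  [linear pair at Q on JE]

∠BQE = 124°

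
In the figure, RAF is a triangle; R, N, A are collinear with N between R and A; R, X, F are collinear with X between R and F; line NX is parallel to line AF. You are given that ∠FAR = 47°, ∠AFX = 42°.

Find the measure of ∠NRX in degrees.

1. ∠AFR = 42°  [X on ray FR]
2. ∠ARF = 91°  [△RAF]
3. ∠NRX = 91°  [N on RA, X on RF]

∠NRX = 91°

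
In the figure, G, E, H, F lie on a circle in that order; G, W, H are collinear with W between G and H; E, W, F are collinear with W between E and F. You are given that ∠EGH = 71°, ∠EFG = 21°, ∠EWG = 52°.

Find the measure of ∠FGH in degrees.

∠FGH = 31°

1. ∠EHG = 21°  [same arc GE]
2. ∠EWH = 128°  [linear pair at W on GH]
3. ∠FEH = 31°  [△EWH]
4. ∠FGH = 31°  [same arc HF]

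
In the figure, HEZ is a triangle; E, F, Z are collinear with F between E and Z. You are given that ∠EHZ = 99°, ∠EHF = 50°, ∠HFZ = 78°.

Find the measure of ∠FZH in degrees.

∠FZH = 53°

1. ∠EFH = 102°  [linear pair at F on EZ]
2. ∠FEH = 28°  [△HEF]
3. ∠HEZ = 28°  [F on ray EZ]
4. ∠EZH = 53°  [△HEZ]
5. ∠FZH = 53°  [F on ray ZE]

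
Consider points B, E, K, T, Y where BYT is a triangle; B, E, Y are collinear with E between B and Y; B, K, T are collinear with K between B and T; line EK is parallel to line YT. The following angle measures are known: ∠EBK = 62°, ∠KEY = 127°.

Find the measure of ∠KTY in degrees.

∠KTY = 65°

1. ∠BEK = 53°  [linear pair at E on BY]
2. ∠BKE = 65°  [△BEK]
3. ∠EKT = 115°  [linear pair at K on BT]
4. ∠KTY = 65°  [EK∥YT, co-interior at T–K]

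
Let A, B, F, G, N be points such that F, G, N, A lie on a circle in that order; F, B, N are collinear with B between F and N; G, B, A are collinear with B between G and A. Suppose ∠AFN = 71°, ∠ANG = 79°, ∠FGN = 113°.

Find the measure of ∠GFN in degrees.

∠GFN = 30°

1. ∠AGN = 71°  [same arc NA]
2. ∠GAN = 30°  [△GNA]
3. ∠GFN = 30°  [same arc GN]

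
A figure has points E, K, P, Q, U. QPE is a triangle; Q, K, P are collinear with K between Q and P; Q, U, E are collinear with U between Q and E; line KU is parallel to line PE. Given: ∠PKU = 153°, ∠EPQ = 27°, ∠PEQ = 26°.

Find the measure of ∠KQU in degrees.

1. ∠QKU = 27°  [linear pair at K on QP]
2. ∠KUQ = 26°  [KU∥PE, corresponding at U]
3. ∠KQU = 127°  [△QKU]

∠KQU = 127°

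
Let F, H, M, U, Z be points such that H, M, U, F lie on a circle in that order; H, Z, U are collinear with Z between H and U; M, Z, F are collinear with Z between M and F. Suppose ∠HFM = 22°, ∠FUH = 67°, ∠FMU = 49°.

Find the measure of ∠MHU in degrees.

∠MHU = 42°

1. ∠HUM = 22°  [same arc HM]
2. ∠FMH = 67°  [same arc HF]
3. ∠MZU = 109°  [△MZU]
4. ∠HZM = 71°  [linear pair at Z on HU]
5. ∠MHU = 42°  [△HZM]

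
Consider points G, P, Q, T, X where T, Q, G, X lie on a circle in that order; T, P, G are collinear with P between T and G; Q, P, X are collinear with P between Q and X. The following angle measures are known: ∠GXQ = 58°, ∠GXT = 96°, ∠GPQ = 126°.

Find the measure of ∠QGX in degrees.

∠QGX = 106°

1. ∠GTQ = 58°  [same arc QG]
2. ∠GQT = 84°  [cyclic TQGX, opposite ∠Q+∠X]
3. ∠QGT = 38°  [△TQG]
4. ∠GQX = 16°  [△QPG]
5. ∠QGX = 106°  [△QGX]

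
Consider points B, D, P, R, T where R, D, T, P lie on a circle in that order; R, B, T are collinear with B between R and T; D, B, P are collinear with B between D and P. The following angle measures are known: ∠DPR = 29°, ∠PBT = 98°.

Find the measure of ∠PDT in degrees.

∠PDT = 69°

1. ∠DTR = 29°  [same arc RD]
2. ∠DBR = 98°  [vertical angles at B]
3. ∠DBT = 82°  [linear pair at B on RT]
4. ∠PDT = 69°  [△DBT]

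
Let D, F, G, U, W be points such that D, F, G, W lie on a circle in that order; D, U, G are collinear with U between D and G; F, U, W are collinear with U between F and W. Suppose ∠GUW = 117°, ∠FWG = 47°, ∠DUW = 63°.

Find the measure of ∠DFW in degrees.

1. ∠DUF = 117°  [vertical angles at U]
2. ∠FDG = 47°  [same arc FG]
3. ∠DFW = 16°  [△DUF]

∠DFW = 16°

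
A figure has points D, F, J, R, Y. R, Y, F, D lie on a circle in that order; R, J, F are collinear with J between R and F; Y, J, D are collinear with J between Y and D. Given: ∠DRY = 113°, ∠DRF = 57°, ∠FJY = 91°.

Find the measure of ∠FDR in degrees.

∠FDR = 88°

1. ∠DFY = 67°  [cyclic RYFD, opposite ∠R+∠F]
2. ∠DYF = 57°  [same arc FD]
3. ∠DJR = 91°  [vertical angles at J]
4. ∠FDY = 56°  [△YFD]
5. ∠DJF = 89°  [linear pair at J on RF]
6. ∠DFR = 35°  [△FJD]
7. ∠FDR = 88°  [△RFD]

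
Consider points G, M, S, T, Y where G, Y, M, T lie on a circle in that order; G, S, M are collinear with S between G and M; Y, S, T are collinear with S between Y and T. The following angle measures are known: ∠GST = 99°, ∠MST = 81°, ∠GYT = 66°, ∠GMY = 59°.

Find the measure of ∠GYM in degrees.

1. ∠GSY = 81°  [vertical angles at S]
2. ∠MGY = 33°  [△GSY]
3. ∠GYM = 88°  [△GYM]

∠GYM = 88°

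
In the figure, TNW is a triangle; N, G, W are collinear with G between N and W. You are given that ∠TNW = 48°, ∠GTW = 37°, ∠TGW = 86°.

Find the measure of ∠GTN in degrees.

∠GTN = 38°

1. ∠GNT = 48°  [G on ray NW]
2. ∠NGT = 94°  [linear pair at G on NW]
3. ∠GTN = 38°  [△TNG]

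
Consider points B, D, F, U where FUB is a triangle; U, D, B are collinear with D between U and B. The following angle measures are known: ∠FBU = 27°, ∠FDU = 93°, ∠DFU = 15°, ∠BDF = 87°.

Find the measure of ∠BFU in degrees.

1. ∠DUF = 72°  [△FUD]
2. ∠BUF = 72°  [D on ray UB]
3. ∠BFU = 81°  [△FUB]

∠BFU = 81°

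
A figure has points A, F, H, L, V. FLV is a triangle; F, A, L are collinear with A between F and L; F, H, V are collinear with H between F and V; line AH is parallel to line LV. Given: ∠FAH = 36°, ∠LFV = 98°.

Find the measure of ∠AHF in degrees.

∠AHF = 46°

1. ∠FLV = 36°  [AH∥LV, corresponding at A]
2. ∠FVL = 46°  [△FLV]
3. ∠AHF = 46°  [AH∥LV, corresponding at H]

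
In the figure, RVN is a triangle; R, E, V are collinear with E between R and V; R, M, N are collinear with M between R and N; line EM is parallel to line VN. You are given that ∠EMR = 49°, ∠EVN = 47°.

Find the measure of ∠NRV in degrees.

∠NRV = 84°

1. ∠RNV = 49°  [EM∥VN, corresponding at M]
2. ∠NVR = 47°  [E on ray VR]
3. ∠NRV = 84°  [△RVN]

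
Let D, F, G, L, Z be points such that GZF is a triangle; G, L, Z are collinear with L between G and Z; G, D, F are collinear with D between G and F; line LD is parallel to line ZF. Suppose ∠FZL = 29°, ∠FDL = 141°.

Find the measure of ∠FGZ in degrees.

∠FGZ = 112°

1. ∠FZG = 29°  [L on ray ZG]
2. ∠GDL = 39°  [linear pair at D on GF]
3. ∠DLG = 29°  [LD∥ZF, corresponding at L]
4. ∠DGL = 112°  [△GLD]
5. ∠FGZ = 112°  [L on GZ, D on GF]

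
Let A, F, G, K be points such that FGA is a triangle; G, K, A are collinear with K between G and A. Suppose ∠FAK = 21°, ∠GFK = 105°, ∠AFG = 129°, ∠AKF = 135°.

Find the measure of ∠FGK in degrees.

1. ∠FAG = 21°  [K on ray AG]
2. ∠AGF = 30°  [△FGA]
3. ∠FGK = 30°  [K on ray GA]

∠FGK = 30°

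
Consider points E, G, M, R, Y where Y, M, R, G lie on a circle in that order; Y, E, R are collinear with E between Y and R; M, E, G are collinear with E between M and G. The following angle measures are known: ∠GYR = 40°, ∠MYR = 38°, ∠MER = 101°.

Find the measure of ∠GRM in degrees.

1. ∠GMR = 40°  [same arc RG]
2. ∠MGR = 38°  [same arc MR]
3. ∠GRM = 102°  [△MRG]

∠GRM = 102°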